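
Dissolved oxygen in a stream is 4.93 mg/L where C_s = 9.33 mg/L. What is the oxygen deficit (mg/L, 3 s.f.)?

D ≈ 4.40 mg/L

D = C_s − C = 9.33 − 4.93 = 4.40 mg/L.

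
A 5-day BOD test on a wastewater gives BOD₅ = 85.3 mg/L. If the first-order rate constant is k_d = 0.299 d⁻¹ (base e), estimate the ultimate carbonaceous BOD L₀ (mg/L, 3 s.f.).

L₀ ≈ 110 mg/L

BOD₅ = L₀(1 − e^(−5k_d)) ⇒ L₀ = BOD₅ / (1 − e^(−5×0.299))
= 85.3 / (1 − 0.2242) = 85.3 / 0.7758 = 110.0 mg/L.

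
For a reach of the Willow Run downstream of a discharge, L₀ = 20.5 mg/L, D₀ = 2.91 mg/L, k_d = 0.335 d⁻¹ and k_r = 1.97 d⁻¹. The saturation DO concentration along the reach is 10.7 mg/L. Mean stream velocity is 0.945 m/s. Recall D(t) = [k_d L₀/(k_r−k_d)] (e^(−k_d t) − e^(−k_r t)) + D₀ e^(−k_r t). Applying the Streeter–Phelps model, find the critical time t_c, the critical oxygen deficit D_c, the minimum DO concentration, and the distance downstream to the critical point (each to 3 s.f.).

With k_r/k_d = 5.881 and 1 − D₀(k_r−k_d)/(k_d L₀) = 0.3072,
t_c = ln(5.881 × 0.3072) / (1.97 − 0.335) = ln(1.806) / 1.635 = 0.5914/1.635 = 0.3617 d.
D_c = (k_d/k_r) L₀ e^(−k_d t_c) = (0.335/1.97) × 20.5 × e^(−0.335×0.3617) = 0.1701 × 20.5 × 0.8859 = 3.088 mg/L.
Minimum DO = C_s − D_c = 10.7 − 3.088 = 7.612 mg/L.
x_c = v t_c = 0.945 m/s × 0.3617 d × 86400 s/d = 29530 m ≈ 29.5 km.

t_c ≈ 0.362 d; D_c ≈ 3.09 mg/L; min DO ≈ 7.61 mg/L; x_c ≈ 29.5 km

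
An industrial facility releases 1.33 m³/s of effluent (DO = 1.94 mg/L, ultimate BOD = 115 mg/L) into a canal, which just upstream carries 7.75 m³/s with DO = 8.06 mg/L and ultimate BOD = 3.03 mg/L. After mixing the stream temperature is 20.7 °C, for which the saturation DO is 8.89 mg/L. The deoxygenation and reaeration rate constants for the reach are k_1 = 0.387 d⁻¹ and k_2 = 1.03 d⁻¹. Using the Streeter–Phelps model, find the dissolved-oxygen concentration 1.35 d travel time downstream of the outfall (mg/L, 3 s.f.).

Mixed DO = (7.75×8.06 + 1.33×1.94)/(7.75+1.33) = 65.05/9.080 = 7.164 mg/L.
Mixed L₀ = (7.75×3.03 + 1.33×115)/(9.080) = 176.4/9.080 = 19.43 mg/L.
Initial deficit D₀ = C_s − DO₀ = 8.89 − 7.164 = 1.726 mg/L.
D(1.35) = [0.387×19.43/(1.03−0.387)](e^(−0.387×1.35) − e^(−1.03×1.35)) + 1.726 e^(−1.03×1.35)
= 11.69 × (0.5931 − 0.2490) + 1.726 × 0.2490 = 4.454 mg/L.
DO = 8.89 − 4.454 = 4.436 mg/L.

DO ≈ 4.44 mg/L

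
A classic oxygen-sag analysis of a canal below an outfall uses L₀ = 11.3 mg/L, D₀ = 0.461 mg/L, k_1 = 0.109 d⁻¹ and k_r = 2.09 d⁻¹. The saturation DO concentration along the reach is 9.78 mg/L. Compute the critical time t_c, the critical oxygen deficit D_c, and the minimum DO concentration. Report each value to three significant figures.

t_c ≈ 0.808 d; D_c ≈ 0.540 mg/L; min DO ≈ 9.24 mg/L

With k_r/k_1 = 19.17 and 1 − D₀(k_r−k_1)/(k_1 L₀) = 0.2586,
t_c = ln(19.17 × 0.2586) / (2.09 − 0.109) = ln(4.958) / 1.981 = 1.601/1.981 = 0.8081 d.
L(t_c) = L₀ e^(−k_1 t_c) = 11.3 × 0.9157 = 10.35 mg/L, and at the critical point k_r D_c = k_1 L, so D_c = (0.109/2.09) × 10.35 = 0.5396 mg/L.
Minimum DO = C_s − D_c = 9.78 − 0.5396 = 9.240 mg/L.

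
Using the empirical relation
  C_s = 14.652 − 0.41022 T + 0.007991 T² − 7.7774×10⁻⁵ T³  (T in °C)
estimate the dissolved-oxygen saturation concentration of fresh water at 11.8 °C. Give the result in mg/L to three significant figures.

C_s ≈ 10.8 mg/L

C_s = 14.652 − 0.41022×11.8 + 0.007991×11.8² − 7.7774×10⁻⁵×11.8³ = 10.80 mg/L.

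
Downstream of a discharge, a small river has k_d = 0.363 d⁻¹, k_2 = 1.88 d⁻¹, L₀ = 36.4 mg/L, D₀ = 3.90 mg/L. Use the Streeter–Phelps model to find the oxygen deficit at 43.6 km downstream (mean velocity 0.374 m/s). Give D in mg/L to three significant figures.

Travel time t = x/v = 43.6 km / (0.374 m/s) = 43600 m / 0.374 m/s = 116600 s = 1.349 d.
k_d L₀/(k_2−k_d) = 0.363×36.4/(1.88−0.363) = 13.21/1.517 = 8.710 mg/L.
e^(−k_d t) = e^(−0.363×1.349) = 0.6128; e^(−k_2 t) = e^(−1.88×1.349) = 0.07913.
D = 8.710 × (0.6128 − 0.07913) + 3.90 × 0.07913 = 4.648 + 0.3086 = 4.957 mg/L.

D ≈ 4.96 mg/L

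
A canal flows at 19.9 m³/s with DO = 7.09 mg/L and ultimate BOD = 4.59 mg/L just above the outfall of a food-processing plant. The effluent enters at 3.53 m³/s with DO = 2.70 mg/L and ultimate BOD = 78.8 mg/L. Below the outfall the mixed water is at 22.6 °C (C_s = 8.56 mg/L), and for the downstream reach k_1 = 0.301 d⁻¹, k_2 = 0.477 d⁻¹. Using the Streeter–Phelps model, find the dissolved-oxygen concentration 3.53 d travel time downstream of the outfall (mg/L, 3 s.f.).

DO ≈ 3.85 mg/L

Mixed DO = (19.9×7.09 + 3.53×2.70)/(19.9+3.53) = 150.6/23.43 = 6.429 mg/L.
Mixed L₀ = (19.9×4.59 + 3.53×78.8)/(23.43) = 369.5/23.43 = 15.77 mg/L.
Initial deficit D₀ = C_s − DO₀ = 8.56 − 6.429 = 2.131 mg/L.
D(3.53) = [0.301×15.77/(0.477−0.301)](e^(−0.301×3.53) − e^(−0.477×3.53)) + 2.131 e^(−0.477×3.53)
= 26.97 × (0.3456 − 0.1857) + 2.131 × 0.1857 = 4.709 mg/L.
DO = 8.56 − 4.709 = 3.851 mg/L.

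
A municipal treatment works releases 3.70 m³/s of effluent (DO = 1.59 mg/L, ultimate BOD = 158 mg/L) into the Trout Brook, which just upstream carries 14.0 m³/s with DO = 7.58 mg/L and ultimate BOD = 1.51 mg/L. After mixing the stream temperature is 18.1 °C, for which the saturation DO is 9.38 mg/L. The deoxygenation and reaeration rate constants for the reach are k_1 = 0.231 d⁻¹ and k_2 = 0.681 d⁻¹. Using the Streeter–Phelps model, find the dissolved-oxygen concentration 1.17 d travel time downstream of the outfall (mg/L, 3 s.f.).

Mixed DO = (14.0×7.58 + 3.70×1.59)/(14.0+3.70) = 112.0/17.70 = 6.328 mg/L.
Mixed L₀ = (14.0×1.51 + 3.70×158)/(17.70) = 605.7/17.70 = 34.22 mg/L.
Initial deficit D₀ = C_s − DO₀ = 9.38 − 6.328 = 3.052 mg/L.
D(1.17) = [0.231×34.22/(0.681−0.231)](e^(−0.231×1.17) − e^(−0.681×1.17)) + 3.052 e^(−0.681×1.17)
= 17.57 × (0.7632 − 0.4508) + 3.052 × 0.4508 = 6.864 mg/L.
DO = 9.38 − 6.864 = 2.516 mg/L.

DO ≈ 2.52 mg/L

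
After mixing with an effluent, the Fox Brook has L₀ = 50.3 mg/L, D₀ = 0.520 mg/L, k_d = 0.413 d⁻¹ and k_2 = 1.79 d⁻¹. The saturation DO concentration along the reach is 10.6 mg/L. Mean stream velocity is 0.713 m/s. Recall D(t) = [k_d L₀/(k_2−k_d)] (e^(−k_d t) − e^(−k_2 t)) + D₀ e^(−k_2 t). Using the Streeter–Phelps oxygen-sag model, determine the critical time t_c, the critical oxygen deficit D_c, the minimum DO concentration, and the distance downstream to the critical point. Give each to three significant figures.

t_c ≈ 1.04 d; D_c ≈ 7.55 mg/L; min DO ≈ 3.05 mg/L; x_c ≈ 64.0 km

t_c = [1/(k_2−k_d)] ln[(k_2/k_d)(1 − D₀(k_2−k_d)/(k_d L₀))]
= [1/(1.79−0.413)] ln[(1.79/0.413)(1 − 0.520×1.377/(0.413×50.3))]
= (1/1.377) ln[4.334 × 0.9655] = 0.7262 × ln(4.185) = 0.7262 × 1.431 = 1.040 d.
L(t_c) = L₀ e^(−k_d t_c) = 50.3 × 0.6509 = 32.74 mg/L, and at the critical point k_2 D_c = k_d L, so D_c = (0.413/1.79) × 32.74 = 7.555 mg/L.
Minimum DO = C_s − D_c = 10.6 − 7.555 = 3.045 mg/L.
x_c = v t_c = 0.713 m/s × 1.040 d × 86400 s/d = 64040 m ≈ 64.0 km.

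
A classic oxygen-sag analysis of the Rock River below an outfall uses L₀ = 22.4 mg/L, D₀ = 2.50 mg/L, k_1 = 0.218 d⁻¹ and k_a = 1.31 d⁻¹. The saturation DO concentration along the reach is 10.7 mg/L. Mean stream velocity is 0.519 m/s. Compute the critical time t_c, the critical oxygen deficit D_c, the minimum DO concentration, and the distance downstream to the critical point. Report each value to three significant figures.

With k_a/k_1 = 6.009 and 1 − D₀(k_a−k_1)/(k_1 L₀) = 0.4409,
t_c = ln(6.009 × 0.4409) / (1.31 − 0.218) = ln(2.650) / 1.092 = 0.9744/1.092 = 0.8923 d.
D_c = (k_1/k_a) L₀ e^(−k_1 t_c) = (0.218/1.31) × 22.4 × e^(−0.218×0.8923) = 0.1664 × 22.4 × 0.8232 = 3.069 mg/L.
Minimum DO = C_s − D_c = 10.7 − 3.069 = 7.631 mg/L.
x_c = v t_c = 0.519 m/s × 0.8923 d × 86400 s/d = 40010 m ≈ 40.0 km.

t_c ≈ 0.892 d; D_c ≈ 3.07 mg/L; min DO ≈ 7.63 mg/L; x_c ≈ 40.0 km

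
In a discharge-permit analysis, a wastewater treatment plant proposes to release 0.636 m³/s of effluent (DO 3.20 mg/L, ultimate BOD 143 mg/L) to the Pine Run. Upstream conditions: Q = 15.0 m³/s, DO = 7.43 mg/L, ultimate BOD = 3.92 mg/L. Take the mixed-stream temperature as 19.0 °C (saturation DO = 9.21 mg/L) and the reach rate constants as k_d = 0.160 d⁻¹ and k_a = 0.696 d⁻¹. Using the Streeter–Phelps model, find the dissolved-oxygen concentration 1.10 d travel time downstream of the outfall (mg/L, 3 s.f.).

DO ≈ 7.23 mg/L

Mixed DO = (15.0×7.43 + 0.636×3.20)/(15.0+0.636) = 113.5/15.64 = 7.258 mg/L.
Mixed L₀ = (15.0×3.92 + 0.636×143)/(15.64) = 149.7/15.64 = 9.577 mg/L.
Initial deficit D₀ = C_s − DO₀ = 9.21 − 7.258 = 1.952 mg/L.
D(1.10) = [0.160×9.577/(0.696−0.160)](e^(−0.160×1.10) − e^(−0.696×1.10)) + 1.952 e^(−0.696×1.10)
= 2.859 × (0.8386 − 0.4651) + 1.952 × 0.4651 = 1.976 mg/L.
DO = 9.21 − 1.976 = 7.234 mg/L.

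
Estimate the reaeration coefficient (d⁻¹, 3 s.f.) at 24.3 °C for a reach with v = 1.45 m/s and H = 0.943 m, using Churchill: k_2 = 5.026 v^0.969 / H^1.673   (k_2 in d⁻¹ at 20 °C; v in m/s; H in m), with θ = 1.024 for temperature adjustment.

k_2(20) = 5.026 × 1.45^0.969 / 0.943^1.673 = 5.026 × 1.433 / 0.9065 = 7.947 d⁻¹.
k_2(24.3) = 7.947 × 1.024^(24.3−20) = 7.947 × 1.107 = 8.801 d⁻¹.

k_2 ≈ 8.80 d⁻¹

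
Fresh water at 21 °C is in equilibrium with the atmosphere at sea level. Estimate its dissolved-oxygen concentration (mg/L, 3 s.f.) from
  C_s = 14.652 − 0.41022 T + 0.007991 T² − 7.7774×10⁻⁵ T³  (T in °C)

C_s = 14.652 − 0.41022×21 + 0.007991×21² − 7.7774×10⁻⁵×21³ = 8.841 mg/L.

C_s ≈ 8.84 mg/L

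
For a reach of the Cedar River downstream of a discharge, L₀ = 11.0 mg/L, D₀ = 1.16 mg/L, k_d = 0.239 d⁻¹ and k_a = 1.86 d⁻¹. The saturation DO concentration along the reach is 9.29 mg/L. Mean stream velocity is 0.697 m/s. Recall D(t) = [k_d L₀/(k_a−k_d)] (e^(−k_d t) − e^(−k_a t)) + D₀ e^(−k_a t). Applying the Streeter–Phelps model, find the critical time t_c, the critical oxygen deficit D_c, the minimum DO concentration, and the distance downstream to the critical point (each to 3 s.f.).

At the critical point dD/dt = 0, so k_d L₀ e^(−k_d t) = k_a D. Substituting D(t) from the Streeter–Phelps equation and solving for t gives
t_c = ln[(k_a/k_d)(1 − D₀(k_a−k_d)/(k_d L₀))] / (k_a−k_d).
Here k_a−k_d = 1.621 d⁻¹ and 1 − D₀(k_a−k_d)/(k_d L₀) = 1 − 1.16×1.621/(0.239×11.0) = 0.2848, so
t_c = ln(7.782 × 0.2848) / 1.621 = 0.7958 / 1.621 = 0.4909 d.
L(t_c) = L₀ e^(−k_d t_c) = 11.0 × 0.8893 = 9.782 mg/L, and at the critical point k_a D_c = k_d L, so D_c = (0.239/1.86) × 9.782 = 1.257 mg/L.
Minimum DO = C_s − D_c = 9.29 − 1.257 = 8.033 mg/L.
x_c = v t_c = 0.697 m/s × 0.4909 d × 86400 s/d = 29560 m ≈ 29.6 km.

t_c ≈ 0.491 d; D_c ≈ 1.26 mg/L; min DO ≈ 8.03 mg/L; x_c ≈ 29.6 km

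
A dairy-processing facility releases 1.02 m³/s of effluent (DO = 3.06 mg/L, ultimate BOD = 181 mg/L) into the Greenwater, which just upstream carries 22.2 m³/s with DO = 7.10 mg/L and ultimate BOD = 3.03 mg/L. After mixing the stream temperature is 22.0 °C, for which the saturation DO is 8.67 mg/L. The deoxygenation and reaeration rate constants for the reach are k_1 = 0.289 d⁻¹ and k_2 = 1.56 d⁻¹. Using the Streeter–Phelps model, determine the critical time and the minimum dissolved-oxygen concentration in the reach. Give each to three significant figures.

t_c ≈ 0.357 d; minimum DO ≈ 6.86 mg/L

Mixed DO = (22.2×7.10 + 1.02×3.06)/(22.2+1.02) = 160.7/23.22 = 6.923 mg/L.
Mixed L₀ = (22.2×3.03 + 1.02×181)/(23.22) = 251.9/23.22 = 10.85 mg/L.
Initial deficit D₀ = C_s − DO₀ = 8.67 − 6.923 = 1.747 mg/L.
t_c = (1/1.271) ln[(1.56/0.289)(1 − 1.747×1.271/(0.289×10.85))] = 0.7868 × ln(1.574) = 0.3568 d.
D_c = (0.289/1.56) × 10.85 × e^(−0.289×0.3568) = 0.1853 × 10.85 × 0.9020 = 1.813 mg/L.
Minimum DO = 8.67 − 1.813 = 6.857 mg/L.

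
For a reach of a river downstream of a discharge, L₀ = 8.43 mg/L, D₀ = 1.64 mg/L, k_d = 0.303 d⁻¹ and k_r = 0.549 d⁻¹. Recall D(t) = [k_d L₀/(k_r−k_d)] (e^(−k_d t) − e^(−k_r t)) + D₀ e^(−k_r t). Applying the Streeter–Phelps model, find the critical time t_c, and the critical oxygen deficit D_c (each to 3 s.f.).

t_c ≈ 1.72 d; D_c ≈ 2.77 mg/L

With k_r/k_d = 1.812 and 1 − D₀(k_r−k_d)/(k_d L₀) = 0.8421,
t_c = ln(1.812 × 0.8421) / (0.549 − 0.303) = ln(1.526) / 0.2460 = 0.4225/0.2460 = 1.717 d.
D_c = (k_d/k_r) L₀ e^(−k_d t_c) = (0.303/0.549) × 8.43 × e^(−0.303×1.717) = 0.5519 × 8.43 × 0.5943 = 2.765 mg/L.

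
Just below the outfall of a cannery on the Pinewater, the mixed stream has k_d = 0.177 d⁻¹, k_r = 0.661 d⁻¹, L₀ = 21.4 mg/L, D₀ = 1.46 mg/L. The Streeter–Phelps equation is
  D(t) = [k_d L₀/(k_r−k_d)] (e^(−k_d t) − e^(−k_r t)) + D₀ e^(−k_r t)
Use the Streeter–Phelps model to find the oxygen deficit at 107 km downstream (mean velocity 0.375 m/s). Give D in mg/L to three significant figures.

Travel time t = x/v = 107 km / (0.375 m/s) = 107000 m / 0.375 m/s = 285300 s = 3.302 d.
k_d L₀/(k_r−k_d) = 0.177×21.4/(0.661−0.177) = 3.788/0.4840 = 7.826 mg/L.
e^(−k_d t) = e^(−0.177×3.302) = 0.5574; e^(−k_r t) = e^(−0.661×3.302) = 0.1127.
D = 7.826 × (0.5574 − 0.1127) + 1.46 × 0.1127 = 3.480 + 0.1646 = 3.644 mg/L.

D ≈ 3.64 mg/L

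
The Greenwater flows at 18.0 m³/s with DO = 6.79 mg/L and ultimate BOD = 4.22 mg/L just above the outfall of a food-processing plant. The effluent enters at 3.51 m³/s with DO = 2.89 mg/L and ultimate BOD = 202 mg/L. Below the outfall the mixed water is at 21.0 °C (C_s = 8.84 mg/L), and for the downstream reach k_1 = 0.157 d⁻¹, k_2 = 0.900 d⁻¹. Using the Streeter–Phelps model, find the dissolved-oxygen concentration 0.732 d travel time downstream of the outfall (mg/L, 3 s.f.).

DO ≈ 4.57 mg/L

Mixed DO = (18.0×6.79 + 3.51×2.89)/(18.0+3.51) = 132.4/21.51 = 6.154 mg/L.
Mixed L₀ = (18.0×4.22 + 3.51×202)/(21.51) = 785.0/21.51 = 36.49 mg/L.
Initial deficit D₀ = C_s − DO₀ = 8.84 − 6.154 = 2.686 mg/L.
D(0.732) = [0.157×36.49/(0.900−0.157)](e^(−0.157×0.732) − e^(−0.900×0.732)) + 2.686 e^(−0.900×0.732)
= 7.711 × (0.8914 − 0.5175) + 2.686 × 0.5175 = 4.274 mg/L.
DO = 8.84 − 4.274 = 4.566 mg/L.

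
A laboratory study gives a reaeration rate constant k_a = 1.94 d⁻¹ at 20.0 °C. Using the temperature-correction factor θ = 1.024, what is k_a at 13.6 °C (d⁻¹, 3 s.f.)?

k_a ≈ 1.67 d⁻¹

k_a(T₂) = k_a(T₁) · θ^(T₂−T₁) = 1.94 × 1.024^(13.6−20.0)
= 1.94 × 1.024^-6.40 = 1.94 × 0.8592 = 1.667 d⁻¹.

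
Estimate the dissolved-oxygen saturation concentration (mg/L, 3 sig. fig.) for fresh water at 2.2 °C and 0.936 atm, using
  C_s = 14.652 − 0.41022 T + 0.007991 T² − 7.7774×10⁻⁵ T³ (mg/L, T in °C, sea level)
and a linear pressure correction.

C_s ≈ 12.9 mg/L

At sea level: C_s = 14.652 − 0.41022×2.2 + 0.007991×2.2² − 7.7774×10⁻⁵×2.2³ = 13.79 mg/L.
Pressure correction: C_s' = 13.79 × 0.936 = 12.90 mg/L.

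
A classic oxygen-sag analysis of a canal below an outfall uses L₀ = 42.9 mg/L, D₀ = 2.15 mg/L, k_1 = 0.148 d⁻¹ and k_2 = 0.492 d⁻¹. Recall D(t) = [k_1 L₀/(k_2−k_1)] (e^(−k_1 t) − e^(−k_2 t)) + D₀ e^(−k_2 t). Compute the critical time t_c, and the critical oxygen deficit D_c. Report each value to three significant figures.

With k_2/k_1 = 3.324 and 1 − D₀(k_2−k_1)/(k_1 L₀) = 0.8835,
t_c = ln(3.324 × 0.8835) / (0.492 − 0.148) = ln(2.937) / 0.3440 = 1.077/0.3440 = 3.132 d.
D_c = (k_1/k_2) L₀ e^(−k_1 t_c) = (0.148/0.492) × 42.9 × e^(−0.148×3.132) = 0.3008 × 42.9 × 0.6291 = 8.118 mg/L.

t_c ≈ 3.13 d; D_c ≈ 8.12 mg/L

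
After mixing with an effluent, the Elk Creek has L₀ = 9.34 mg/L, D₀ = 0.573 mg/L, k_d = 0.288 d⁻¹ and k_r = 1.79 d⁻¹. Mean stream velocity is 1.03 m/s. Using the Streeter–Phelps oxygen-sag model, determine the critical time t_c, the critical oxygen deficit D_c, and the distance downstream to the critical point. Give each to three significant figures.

With k_r/k_d = 6.215 and 1 − D₀(k_r−k_d)/(k_d L₀) = 0.6800,
t_c = ln(6.215 × 0.6800) / (1.79 − 0.288) = ln(4.227) / 1.502 = 1.441/1.502 = 0.9597 d.
L(t_c) = L₀ e^(−k_d t_c) = 9.34 × 0.7585 = 7.085 mg/L, and at the critical point k_r D_c = k_d L, so D_c = (0.288/1.79) × 7.085 = 1.140 mg/L.
x_c = v t_c = 1.03 m/s × 0.9597 d × 86400 s/d = 85400 m ≈ 85.4 km.

t_c ≈ 0.960 d; D_c ≈ 1.14 mg/L; x_c ≈ 85.4 km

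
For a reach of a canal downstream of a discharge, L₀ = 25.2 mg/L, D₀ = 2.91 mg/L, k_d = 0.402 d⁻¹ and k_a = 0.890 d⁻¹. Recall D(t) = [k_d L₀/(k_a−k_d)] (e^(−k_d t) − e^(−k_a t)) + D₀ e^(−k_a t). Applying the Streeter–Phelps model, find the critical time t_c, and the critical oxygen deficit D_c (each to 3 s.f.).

t_c ≈ 1.32 d; D_c ≈ 6.70 mg/L

With k_a/k_d = 2.214 and 1 − D₀(k_a−k_d)/(k_d L₀) = 0.8598,
t_c = ln(2.214 × 0.8598) / (0.890 − 0.402) = ln(1.904) / 0.4880 = 0.6437/0.4880 = 1.319 d.
L(t_c) = L₀ e^(−k_d t_c) = 25.2 × 0.5884 = 14.83 mg/L, and at the critical point k_a D_c = k_d L, so D_c = (0.402/0.890) × 14.83 = 6.698 mg/L.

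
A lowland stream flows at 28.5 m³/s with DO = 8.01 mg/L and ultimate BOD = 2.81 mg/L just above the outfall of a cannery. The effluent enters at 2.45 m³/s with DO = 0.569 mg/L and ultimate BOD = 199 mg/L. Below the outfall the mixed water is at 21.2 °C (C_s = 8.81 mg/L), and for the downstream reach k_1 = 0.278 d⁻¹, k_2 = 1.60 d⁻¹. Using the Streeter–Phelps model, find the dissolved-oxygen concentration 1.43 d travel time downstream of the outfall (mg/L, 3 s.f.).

Mixed DO = (28.5×8.01 + 2.45×0.569)/(28.5+2.45) = 229.7/30.95 = 7.421 mg/L.
Mixed L₀ = (28.5×2.81 + 2.45×199)/(30.95) = 567.6/30.95 = 18.34 mg/L.
Initial deficit D₀ = C_s − DO₀ = 8.81 − 7.421 = 1.389 mg/L.
D(1.43) = [0.278×18.34/(1.60−0.278)](e^(−0.278×1.43) − e^(−1.60×1.43)) + 1.389 e^(−1.60×1.43)
= 3.857 × (0.6720 − 0.1015) + 1.389 × 0.1015 = 2.341 mg/L.
DO = 8.81 − 2.341 = 6.469 mg/L.

DO ≈ 6.47 mg/L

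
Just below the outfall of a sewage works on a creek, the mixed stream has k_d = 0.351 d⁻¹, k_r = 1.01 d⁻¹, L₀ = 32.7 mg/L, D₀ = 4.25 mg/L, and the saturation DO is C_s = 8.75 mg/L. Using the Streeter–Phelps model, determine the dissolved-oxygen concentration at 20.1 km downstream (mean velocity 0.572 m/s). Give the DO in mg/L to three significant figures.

DO ≈ 2.38 mg/L

Travel time t = x/v = 20.1 km / (0.572 m/s) = 20100 m / 0.572 m/s = 35140 s = 0.4067 d.
k_d L₀/(k_r−k_d) = 0.351×32.7/(1.01−0.351) = 11.48/0.6590 = 17.42 mg/L.
e^(−k_d t) = e^(−0.351×0.4067) = 0.8670; e^(−k_r t) = e^(−1.01×0.4067) = 0.6631.
D = 17.42 × (0.8670 − 0.6631) + 4.25 × 0.6631 = 3.550 + 2.818 = 6.368 mg/L.
DO = C_s − D = 8.75 − 6.368 = 2.382 mg/L.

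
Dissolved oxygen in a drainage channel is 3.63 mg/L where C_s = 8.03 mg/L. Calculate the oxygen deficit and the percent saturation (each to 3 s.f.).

D = C_s − C = 8.03 − 3.63 = 4.40 mg/L.
% saturation = 3.63/8.03 × 100 = 45.2 %.

D ≈ 4.40 mg/L; 45.2 % saturation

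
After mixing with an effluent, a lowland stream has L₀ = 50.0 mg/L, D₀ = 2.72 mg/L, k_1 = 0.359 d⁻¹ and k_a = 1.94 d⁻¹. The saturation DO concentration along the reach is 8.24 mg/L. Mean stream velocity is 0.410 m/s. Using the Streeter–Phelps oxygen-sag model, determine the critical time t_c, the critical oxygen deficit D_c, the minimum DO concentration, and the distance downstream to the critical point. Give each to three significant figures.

At the critical point dD/dt = 0, so k_1 L₀ e^(−k_1 t) = k_a D. Substituting D(t) from the Streeter–Phelps equation and solving for t gives
t_c = ln[(k_a/k_1)(1 − D₀(k_a−k_1)/(k_1 L₀))] / (k_a−k_1).
Here k_a−k_1 = 1.581 d⁻¹ and 1 − D₀(k_a−k_1)/(k_1 L₀) = 1 − 2.72×1.581/(0.359×50.0) = 0.7604, so
t_c = ln(5.404 × 0.7604) / 1.581 = 1.413 / 1.581 = 0.8939 d.
L(t_c) = L₀ e^(−k_1 t_c) = 50.0 × 0.7255 = 36.27 mg/L, and at the critical point k_a D_c = k_1 L, so D_c = (0.359/1.94) × 36.27 = 6.713 mg/L.
Minimum DO = C_s − D_c = 8.24 − 6.713 = 1.527 mg/L.
x_c = v t_c = 0.410 m/s × 0.8939 d × 86400 s/d = 31670 m ≈ 31.7 km.

t_c ≈ 0.894 d; D_c ≈ 6.71 mg/L; min DO ≈ 1.53 mg/L; x_c ≈ 31.7 km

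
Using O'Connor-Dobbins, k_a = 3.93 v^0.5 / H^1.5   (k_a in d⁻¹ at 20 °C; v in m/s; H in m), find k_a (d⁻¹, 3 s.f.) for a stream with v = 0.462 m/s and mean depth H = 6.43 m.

k_a = 3.93 × 0.462^0.5 / 6.43^1.5 = 3.93 × 0.6797 / 16.30 = 0.1638 d⁻¹.

k_a ≈ 0.164 d⁻¹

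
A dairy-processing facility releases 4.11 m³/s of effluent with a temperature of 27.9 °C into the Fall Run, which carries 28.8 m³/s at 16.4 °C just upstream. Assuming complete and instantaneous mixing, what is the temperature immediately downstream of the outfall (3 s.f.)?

17.8 °C

Flow-weighted mixing: C = (Q_r C_r + Q_w C_w)/(Q_r + Q_w)
= (28.8×16.4 + 4.11×27.9)/(28.8 + 4.11) = 587.0/32.91 = 17.84 °C.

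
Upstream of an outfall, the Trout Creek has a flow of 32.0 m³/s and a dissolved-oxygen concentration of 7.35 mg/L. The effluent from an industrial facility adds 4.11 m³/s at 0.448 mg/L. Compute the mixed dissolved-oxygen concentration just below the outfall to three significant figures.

Flow-weighted mixing: C = (Q_r C_r + Q_w C_w)/(Q_r + Q_w)
= (32.0×7.35 + 4.11×0.448)/(32.0 + 4.11) = 237.0/36.11 = 6.564 mg/L.

6.56 mg/L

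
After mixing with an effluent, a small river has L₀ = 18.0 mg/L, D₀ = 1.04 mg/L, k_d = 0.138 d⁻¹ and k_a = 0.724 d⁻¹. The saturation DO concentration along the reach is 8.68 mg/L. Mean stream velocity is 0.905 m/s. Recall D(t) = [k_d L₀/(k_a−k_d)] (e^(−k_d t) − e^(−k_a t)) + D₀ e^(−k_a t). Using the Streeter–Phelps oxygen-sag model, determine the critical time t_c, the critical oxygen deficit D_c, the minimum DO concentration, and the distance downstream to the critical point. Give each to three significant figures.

At the critical point dD/dt = 0, so k_d L₀ e^(−k_d t) = k_a D. Substituting D(t) from the Streeter–Phelps equation and solving for t gives
t_c = ln[(k_a/k_d)(1 − D₀(k_a−k_d)/(k_d L₀))] / (k_a−k_d).
Here k_a−k_d = 0.5860 d⁻¹ and 1 − D₀(k_a−k_d)/(k_d L₀) = 1 − 1.04×0.5860/(0.138×18.0) = 0.7547, so
t_c = ln(5.246 × 0.7547) / 0.5860 = 1.376 / 0.5860 = 2.348 d.
L(t_c) = L₀ e^(−k_d t_c) = 18.0 × 0.7232 = 13.02 mg/L, and at the critical point k_a D_c = k_d L, so D_c = (0.138/0.724) × 13.02 = 2.481 mg/L.
Minimum DO = C_s − D_c = 8.68 − 2.481 = 6.199 mg/L.
x_c = v t_c = 0.905 m/s × 2.348 d × 86400 s/d = 183600 m ≈ 184 km.

t_c ≈ 2.35 d; D_c ≈ 2.48 mg/L; min DO ≈ 6.20 mg/L; x_c ≈ 184 km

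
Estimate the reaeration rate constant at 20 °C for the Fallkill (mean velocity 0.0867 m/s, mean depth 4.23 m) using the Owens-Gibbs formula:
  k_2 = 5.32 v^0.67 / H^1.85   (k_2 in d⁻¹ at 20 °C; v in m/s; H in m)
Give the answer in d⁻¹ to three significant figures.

k_2 ≈ 0.0717 d⁻¹

k_2 = 5.32 × 0.0867^0.67 / 4.23^1.85 = 5.32 × 0.1943 / 14.41 = 0.07172 d⁻¹.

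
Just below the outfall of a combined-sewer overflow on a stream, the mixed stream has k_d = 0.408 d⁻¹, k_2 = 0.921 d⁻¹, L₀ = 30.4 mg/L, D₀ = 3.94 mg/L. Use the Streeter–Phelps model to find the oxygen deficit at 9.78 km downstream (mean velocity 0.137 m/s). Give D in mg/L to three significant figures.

D ≈ 7.80 mg/L

Travel time t = x/v = 9.78 km / (0.137 m/s) = 9780 m / 0.137 m/s = 71390 s = 0.8262 d.
k_d L₀/(k_2−k_d) = 0.408×30.4/(0.921−0.408) = 12.40/0.5130 = 24.18 mg/L.
e^(−k_d t) = e^(−0.408×0.8262) = 0.7138; e^(−k_2 t) = e^(−0.921×0.8262) = 0.4672.
D = 24.18 × (0.7138 − 0.4672) + 3.94 × 0.4672 = 5.963 + 1.841 = 7.804 mg/L.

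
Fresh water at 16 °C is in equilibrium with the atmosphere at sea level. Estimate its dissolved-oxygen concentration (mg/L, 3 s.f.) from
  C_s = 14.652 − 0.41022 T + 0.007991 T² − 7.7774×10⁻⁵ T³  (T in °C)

C_s ≈ 9.82 mg/L

C_s = 14.652 − 0.41022×16 + 0.007991×16² − 7.7774×10⁻⁵×16³ = 9.816 mg/L.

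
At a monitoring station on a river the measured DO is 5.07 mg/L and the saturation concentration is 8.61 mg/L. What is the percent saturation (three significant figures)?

58.9 % saturation

% saturation = C/C_s × 100 = 5.07/8.61 × 100 = 58.9 %.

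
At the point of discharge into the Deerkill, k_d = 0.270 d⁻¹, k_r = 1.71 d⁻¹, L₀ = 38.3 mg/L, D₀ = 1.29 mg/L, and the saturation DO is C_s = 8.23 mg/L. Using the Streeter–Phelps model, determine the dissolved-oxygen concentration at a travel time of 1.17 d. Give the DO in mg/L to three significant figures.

k_d L₀/(k_r−k_d) = 0.270×38.3/(1.71−0.270) = 10.34/1.440 = 7.181 mg/L.
e^(−k_d t) = e^(−0.270×1.170) = 0.7291; e^(−k_r t) = e^(−1.71×1.170) = 0.1352.
D = 7.181 × (0.7291 − 0.1352) + 1.29 × 0.1352 = 4.265 + 0.1745 = 4.439 mg/L.
DO = C_s − D = 8.23 − 4.439 = 3.791 mg/L.

DO ≈ 3.79 mg/L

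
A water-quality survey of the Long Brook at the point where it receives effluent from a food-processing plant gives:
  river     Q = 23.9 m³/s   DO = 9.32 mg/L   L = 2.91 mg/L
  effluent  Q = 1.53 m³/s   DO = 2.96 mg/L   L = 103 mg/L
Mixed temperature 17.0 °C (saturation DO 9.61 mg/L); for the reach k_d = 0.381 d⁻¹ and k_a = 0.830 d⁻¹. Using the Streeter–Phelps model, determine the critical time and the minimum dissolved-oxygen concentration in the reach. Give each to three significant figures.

Mixed DO = (23.9×9.32 + 1.53×2.96)/(23.9+1.53) = 227.3/25.43 = 8.937 mg/L.
Mixed L₀ = (23.9×2.91 + 1.53×103)/(25.43) = 227.1/25.43 = 8.932 mg/L.
Initial deficit D₀ = C_s − DO₀ = 9.61 − 8.937 = 0.6727 mg/L.
t_c = (1/0.4490) ln[(0.830/0.381)(1 − 0.6727×0.4490/(0.381×8.932))] = 2.227 × ln(1.985) = 1.527 d.
D_c = (0.381/0.830) × 8.932 × e^(−0.381×1.527) = 0.4590 × 8.932 × 0.5589 = 2.291 mg/L.
Minimum DO = 9.61 − 2.291 = 7.319 mg/L.

t_c ≈ 1.53 d; minimum DO ≈ 7.32 mg/L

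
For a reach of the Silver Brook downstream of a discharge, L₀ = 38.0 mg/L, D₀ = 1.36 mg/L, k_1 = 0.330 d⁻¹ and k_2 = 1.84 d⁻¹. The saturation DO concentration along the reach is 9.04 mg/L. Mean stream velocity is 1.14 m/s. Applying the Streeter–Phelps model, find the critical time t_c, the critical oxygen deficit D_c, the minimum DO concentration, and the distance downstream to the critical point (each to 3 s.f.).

t_c ≈ 1.02 d; D_c ≈ 4.87 mg/L; min DO ≈ 4.17 mg/L; x_c ≈ 100 km

At the critical point dD/dt = 0, so k_1 L₀ e^(−k_1 t) = k_2 D. Substituting D(t) from the Streeter–Phelps equation and solving for t gives
t_c = ln[(k_2/k_1)(1 − D₀(k_2−k_1)/(k_1 L₀))] / (k_2−k_1).
Here k_2−k_1 = 1.510 d⁻¹ and 1 − D₀(k_2−k_1)/(k_1 L₀) = 1 − 1.36×1.510/(0.330×38.0) = 0.8362, so
t_c = ln(5.576 × 0.8362) / 1.510 = 1.540 / 1.510 = 1.020 d.
L(t_c) = L₀ e^(−k_1 t_c) = 38.0 × 0.7143 = 27.14 mg/L, and at the critical point k_2 D_c = k_1 L, so D_c = (0.330/1.84) × 27.14 = 4.868 mg/L.
Minimum DO = C_s − D_c = 9.04 − 4.868 = 4.172 mg/L.
x_c = v t_c = 1.14 m/s × 1.020 d × 86400 s/d = 100400 m ≈ 100 km.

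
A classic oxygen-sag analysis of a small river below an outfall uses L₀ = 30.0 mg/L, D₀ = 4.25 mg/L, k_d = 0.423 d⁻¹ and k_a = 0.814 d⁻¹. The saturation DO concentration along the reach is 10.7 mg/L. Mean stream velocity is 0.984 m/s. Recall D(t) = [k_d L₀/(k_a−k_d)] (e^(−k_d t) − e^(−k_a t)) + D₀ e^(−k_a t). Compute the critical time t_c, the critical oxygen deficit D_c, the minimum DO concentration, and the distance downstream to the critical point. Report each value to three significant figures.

t_c = [1/(k_a−k_d)] ln[(k_a/k_d)(1 − D₀(k_a−k_d)/(k_d L₀))]
= [1/(0.814−0.423)] ln[(0.814/0.423)(1 − 4.25×0.3910/(0.423×30.0))]
= (1/0.3910) ln[1.924 × 0.8691] = 2.558 × ln(1.672) = 2.558 × 0.5142 = 1.315 d.
L(t_c) = L₀ e^(−k_d t_c) = 30.0 × 0.5733 = 17.20 mg/L, and at the critical point k_a D_c = k_d L, so D_c = (0.423/0.814) × 17.20 = 8.938 mg/L.
Minimum DO = C_s − D_c = 10.7 − 8.938 = 1.762 mg/L.
x_c = v t_c = 0.984 m/s × 1.315 d × 86400 s/d = 111800 m ≈ 112 km.

t_c ≈ 1.32 d; D_c ≈ 8.94 mg/L; min DO ≈ 1.76 mg/L; x_c ≈ 112 km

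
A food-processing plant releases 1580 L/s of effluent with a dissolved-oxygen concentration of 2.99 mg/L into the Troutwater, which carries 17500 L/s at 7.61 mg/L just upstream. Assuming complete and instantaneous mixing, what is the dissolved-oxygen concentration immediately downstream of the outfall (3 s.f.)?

Flow-weighted mixing: C = (Q_r C_r + Q_w C_w)/(Q_r + Q_w)
= (17500×7.61 + 1580×2.99)/(17500 + 1580) = 137900/19080 = 7.227 mg/L.

7.23 mg/L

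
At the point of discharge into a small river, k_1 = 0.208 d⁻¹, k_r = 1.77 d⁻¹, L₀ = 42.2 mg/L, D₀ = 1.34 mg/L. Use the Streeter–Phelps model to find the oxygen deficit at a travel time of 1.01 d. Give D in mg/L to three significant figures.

D ≈ 3.84 mg/L

k_1 L₀/(k_r−k_1) = 0.208×42.2/(1.77−0.208) = 8.778/1.562 = 5.619 mg/L.
e^(−k_1 t) = e^(−0.208×1.010) = 0.8105; e^(−k_r t) = e^(−1.77×1.010) = 0.1673.
D = 5.619 × (0.8105 − 0.1673) + 1.34 × 0.1673 = 3.614 + 0.2242 = 3.839 mg/L.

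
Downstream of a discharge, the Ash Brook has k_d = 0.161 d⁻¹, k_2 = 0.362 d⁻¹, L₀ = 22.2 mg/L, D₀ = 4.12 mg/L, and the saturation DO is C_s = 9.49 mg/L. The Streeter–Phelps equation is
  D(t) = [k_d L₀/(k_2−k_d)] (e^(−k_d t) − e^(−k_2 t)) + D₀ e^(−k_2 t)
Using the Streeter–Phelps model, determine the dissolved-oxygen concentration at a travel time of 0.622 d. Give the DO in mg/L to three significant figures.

k_d L₀/(k_2−k_d) = 0.161×22.2/(0.362−0.161) = 3.574/0.2010 = 17.78 mg/L.
e^(−k_d t) = e^(−0.161×0.6220) = 0.9047; e^(−k_2 t) = e^(−0.362×0.6220) = 0.7984.
D = 17.78 × (0.9047 − 0.7984) + 4.12 × 0.7984 = 1.891 + 3.289 = 5.180 mg/L.
DO = C_s − D = 9.49 − 5.180 = 4.310 mg/L.

DO ≈ 4.31 mg/L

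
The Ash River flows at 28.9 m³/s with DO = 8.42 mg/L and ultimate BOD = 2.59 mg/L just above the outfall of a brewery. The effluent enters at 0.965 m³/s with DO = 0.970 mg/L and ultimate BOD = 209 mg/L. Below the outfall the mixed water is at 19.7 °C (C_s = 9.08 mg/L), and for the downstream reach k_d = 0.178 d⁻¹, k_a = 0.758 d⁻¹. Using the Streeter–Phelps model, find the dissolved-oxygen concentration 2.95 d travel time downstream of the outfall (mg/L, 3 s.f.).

Mixed DO = (28.9×8.42 + 0.965×0.970)/(28.9+0.965) = 244.3/29.86 = 8.179 mg/L.
Mixed L₀ = (28.9×2.59 + 0.965×209)/(29.86) = 276.5/29.86 = 9.260 mg/L.
Initial deficit D₀ = C_s − DO₀ = 9.08 − 8.179 = 0.9007 mg/L.
D(2.95) = [0.178×9.260/(0.758−0.178)](e^(−0.178×2.95) − e^(−0.758×2.95)) + 0.9007 e^(−0.758×2.95)
= 2.842 × (0.5915 − 0.1069) + 0.9007 × 0.1069 = 1.473 mg/L.
DO = 9.08 − 1.473 = 7.607 mg/L.

DO ≈ 7.61 mg/L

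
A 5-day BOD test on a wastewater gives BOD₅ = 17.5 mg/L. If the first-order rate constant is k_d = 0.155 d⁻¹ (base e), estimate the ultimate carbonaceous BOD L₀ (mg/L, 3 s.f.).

L₀ ≈ 32.4 mg/L

BOD₅ = L₀(1 − e^(−5k_d)) ⇒ L₀ = BOD₅ / (1 − e^(−5×0.155))
= 17.5 / (1 − 0.4607) = 17.5 / 0.5393 = 32.45 mg/L.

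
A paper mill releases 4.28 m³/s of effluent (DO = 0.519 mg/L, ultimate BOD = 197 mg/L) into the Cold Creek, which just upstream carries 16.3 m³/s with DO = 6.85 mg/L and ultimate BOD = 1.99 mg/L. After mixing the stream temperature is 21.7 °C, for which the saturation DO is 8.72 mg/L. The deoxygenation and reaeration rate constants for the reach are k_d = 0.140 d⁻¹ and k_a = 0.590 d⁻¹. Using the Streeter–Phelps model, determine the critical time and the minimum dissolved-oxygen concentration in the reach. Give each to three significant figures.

t_c ≈ 2.58 d; minimum DO ≈ 1.69 mg/L

Mixed DO = (16.3×6.85 + 4.28×0.519)/(16.3+4.28) = 113.9/20.58 = 5.533 mg/L.
Mixed L₀ = (16.3×1.99 + 4.28×197)/(20.58) = 875.6/20.58 = 42.55 mg/L.
Initial deficit D₀ = C_s − DO₀ = 8.72 − 5.533 = 3.187 mg/L.
t_c = (1/0.4500) ln[(0.590/0.140)(1 − 3.187×0.4500/(0.140×42.55))] = 2.222 × ln(3.200) = 2.585 d.
D_c = (0.140/0.590) × 42.55 × e^(−0.140×2.585) = 0.2373 × 42.55 × 0.6964 = 7.031 mg/L.
Minimum DO = 8.72 − 7.031 = 1.689 mg/L.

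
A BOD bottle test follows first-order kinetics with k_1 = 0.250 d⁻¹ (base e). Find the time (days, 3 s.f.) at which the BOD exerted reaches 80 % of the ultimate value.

t ≈ 6.44 d

y/L₀ = 1 − e^(−k_1 t) = 0.80 ⇒ e^(−k_1 t) = 0.200
t = −ln(0.200) / 0.250 = 1.609 / 0.250 = 6.438 d.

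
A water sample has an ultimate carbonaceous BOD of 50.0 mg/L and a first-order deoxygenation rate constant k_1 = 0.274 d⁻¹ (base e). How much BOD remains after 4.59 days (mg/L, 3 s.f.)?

L ≈ 14.2 mg/L

L_t = L₀ e^(−k_1 t) = 50.0 × e^(−0.274×4.59) = 50.0 × 0.2843 = 14.22 mg/L.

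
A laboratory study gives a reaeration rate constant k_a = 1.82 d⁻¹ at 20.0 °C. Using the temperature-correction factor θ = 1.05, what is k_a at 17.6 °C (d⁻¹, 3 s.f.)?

k_a(T₂) = k_a(T₁) · θ^(T₂−T₁) = 1.82 × 1.05^(17.6−20.0)
= 1.82 × 1.05^-2.40 = 1.82 × 0.8895 = 1.619 d⁻¹.

k_a ≈ 1.62 d⁻¹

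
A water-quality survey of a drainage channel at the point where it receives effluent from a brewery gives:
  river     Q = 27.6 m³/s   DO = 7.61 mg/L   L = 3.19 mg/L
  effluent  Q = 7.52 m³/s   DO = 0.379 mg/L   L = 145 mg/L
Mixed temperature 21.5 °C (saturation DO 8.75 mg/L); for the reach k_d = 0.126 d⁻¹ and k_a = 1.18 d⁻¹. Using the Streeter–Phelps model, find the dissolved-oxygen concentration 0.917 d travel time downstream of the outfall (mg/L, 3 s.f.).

Mixed DO = (27.6×7.61 + 7.52×0.379)/(27.6+7.52) = 212.9/35.12 = 6.062 mg/L.
Mixed L₀ = (27.6×3.19 + 7.52×145)/(35.12) = 1178/35.12 = 33.55 mg/L.
Initial deficit D₀ = C_s − DO₀ = 8.75 − 6.062 = 2.688 mg/L.
D(0.917) = [0.126×33.55/(1.18−0.126)](e^(−0.126×0.917) − e^(−1.18×0.917)) + 2.688 e^(−1.18×0.917)
= 4.011 × (0.8909 − 0.3389) + 2.688 × 0.3389 = 3.125 mg/L.
DO = 8.75 − 3.125 = 5.625 mg/L.

DO ≈ 5.62 mg/L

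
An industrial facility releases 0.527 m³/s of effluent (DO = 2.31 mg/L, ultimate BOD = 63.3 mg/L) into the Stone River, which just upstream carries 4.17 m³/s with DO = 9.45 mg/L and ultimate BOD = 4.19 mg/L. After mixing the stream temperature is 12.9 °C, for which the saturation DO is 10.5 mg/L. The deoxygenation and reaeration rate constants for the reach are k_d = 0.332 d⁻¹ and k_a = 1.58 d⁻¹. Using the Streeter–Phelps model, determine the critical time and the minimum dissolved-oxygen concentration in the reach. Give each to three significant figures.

t_c ≈ 0.425 d; minimum DO ≈ 8.53 mg/L

Mixed DO = (4.17×9.45 + 0.527×2.31)/(4.17+0.527) = 40.62/4.697 = 8.649 mg/L.
Mixed L₀ = (4.17×4.19 + 0.527×63.3)/(4.697) = 50.83/4.697 = 10.82 mg/L.
Initial deficit D₀ = C_s − DO₀ = 10.5 − 8.649 = 1.851 mg/L.
t_c = (1/1.248) ln[(1.58/0.332)(1 − 1.851×1.248/(0.332×10.82))] = 0.8013 × ln(1.699) = 0.4248 d.
D_c = (0.332/1.58) × 10.82 × e^(−0.332×0.4248) = 0.2101 × 10.82 × 0.8685 = 1.975 mg/L.
Minimum DO = 10.5 − 1.975 = 8.525 mg/L.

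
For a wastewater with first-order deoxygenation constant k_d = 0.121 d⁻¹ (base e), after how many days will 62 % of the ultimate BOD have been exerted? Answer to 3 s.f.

y/L₀ = 1 − e^(−k_d t) = 0.62 ⇒ e^(−k_d t) = 0.380
t = −ln(0.380) / 0.121 = 0.9676 / 0.121 = 7.997 d.

t ≈ 8.00 d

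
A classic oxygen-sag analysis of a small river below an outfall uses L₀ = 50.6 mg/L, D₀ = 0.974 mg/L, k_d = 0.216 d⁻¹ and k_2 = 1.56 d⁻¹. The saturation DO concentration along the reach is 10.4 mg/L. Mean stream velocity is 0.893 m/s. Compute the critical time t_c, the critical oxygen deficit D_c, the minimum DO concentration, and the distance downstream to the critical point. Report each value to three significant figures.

t_c ≈ 1.38 d; D_c ≈ 5.20 mg/L; min DO ≈ 5.20 mg/L; x_c ≈ 106 km

At the critical point dD/dt = 0, so k_d L₀ e^(−k_d t) = k_2 D. Substituting D(t) from the Streeter–Phelps equation and solving for t gives
t_c = ln[(k_2/k_d)(1 − D₀(k_2−k_d)/(k_d L₀))] / (k_2−k_d).
Here k_2−k_d = 1.344 d⁻¹ and 1 − D₀(k_2−k_d)/(k_d L₀) = 1 − 0.974×1.344/(0.216×50.6) = 0.8802, so
t_c = ln(7.222 × 0.8802) / 1.344 = 1.850 / 1.344 = 1.376 d.
D_c = (k_d/k_2) L₀ e^(−k_d t_c) = (0.216/1.56) × 50.6 × e^(−0.216×1.376) = 0.1385 × 50.6 × 0.7429 = 5.205 mg/L.
Minimum DO = C_s − D_c = 10.4 − 5.205 = 5.195 mg/L.
x_c = v t_c = 0.893 m/s × 1.376 d × 86400 s/d = 106200 m ≈ 106 km.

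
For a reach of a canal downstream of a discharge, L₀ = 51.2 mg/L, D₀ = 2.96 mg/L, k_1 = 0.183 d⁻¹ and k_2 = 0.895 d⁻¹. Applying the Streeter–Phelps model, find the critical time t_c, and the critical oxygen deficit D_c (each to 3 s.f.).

At the critical point dD/dt = 0, so k_1 L₀ e^(−k_1 t) = k_2 D. Substituting D(t) from the Streeter–Phelps equation and solving for t gives
t_c = ln[(k_2/k_1)(1 − D₀(k_2−k_1)/(k_1 L₀))] / (k_2−k_1).
Here k_2−k_1 = 0.7120 d⁻¹ and 1 − D₀(k_2−k_1)/(k_1 L₀) = 1 − 2.96×0.7120/(0.183×51.2) = 0.7751, so
t_c = ln(4.891 × 0.7751) / 0.7120 = 1.333 / 0.7120 = 1.872 d.
D_c = (k_1/k_2) L₀ e^(−k_1 t_c) = (0.183/0.895) × 51.2 × e^(−0.183×1.872) = 0.2045 × 51.2 × 0.7100 = 7.433 mg/L.

t_c ≈ 1.87 d; D_c ≈ 7.43 mg/L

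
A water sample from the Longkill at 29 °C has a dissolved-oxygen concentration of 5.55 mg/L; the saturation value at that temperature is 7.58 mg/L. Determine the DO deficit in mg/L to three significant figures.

D = C_s − C = 7.58 − 5.55 = 2.03 mg/L.

D ≈ 2.03 mg/L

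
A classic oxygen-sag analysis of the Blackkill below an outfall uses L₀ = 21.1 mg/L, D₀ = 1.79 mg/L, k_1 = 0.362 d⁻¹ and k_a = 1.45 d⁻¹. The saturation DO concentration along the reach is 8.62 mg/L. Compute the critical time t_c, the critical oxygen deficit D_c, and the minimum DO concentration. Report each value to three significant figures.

At the critical point dD/dt = 0, so k_1 L₀ e^(−k_1 t) = k_a D. Substituting D(t) from the Streeter–Phelps equation and solving for t gives
t_c = ln[(k_a/k_1)(1 − D₀(k_a−k_1)/(k_1 L₀))] / (k_a−k_1).
Here k_a−k_1 = 1.088 d⁻¹ and 1 − D₀(k_a−k_1)/(k_1 L₀) = 1 − 1.79×1.088/(0.362×21.1) = 0.7450, so
t_c = ln(4.006 × 0.7450) / 1.088 = 1.093 / 1.088 = 1.005 d.
L(t_c) = L₀ e^(−k_1 t_c) = 21.1 × 0.6950 = 14.67 mg/L, and at the critical point k_a D_c = k_1 L, so D_c = (0.362/1.45) × 14.67 = 3.661 mg/L.
Minimum DO = C_s − D_c = 8.62 − 3.661 = 4.959 mg/L.

t_c ≈ 1.00 d; D_c ≈ 3.66 mg/L; min DO ≈ 4.96 mg/L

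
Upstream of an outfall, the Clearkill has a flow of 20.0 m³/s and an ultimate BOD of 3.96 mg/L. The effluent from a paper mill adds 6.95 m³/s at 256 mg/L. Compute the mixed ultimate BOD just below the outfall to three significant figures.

69.0 mg/L

Flow-weighted mixing: C = (Q_r C_r + Q_w C_w)/(Q_r + Q_w)
= (20.0×3.96 + 6.95×256)/(20.0 + 6.95) = 1858/26.95 = 68.96 mg/L.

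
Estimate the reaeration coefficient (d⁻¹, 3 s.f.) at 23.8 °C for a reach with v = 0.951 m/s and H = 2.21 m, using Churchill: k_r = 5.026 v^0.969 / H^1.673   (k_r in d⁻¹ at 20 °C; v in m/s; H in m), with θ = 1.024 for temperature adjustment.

k_r ≈ 1.39 d⁻¹

k_r(20) = 5.026 × 0.951^0.969 / 2.21^1.673 = 5.026 × 0.9525 / 3.768 = 1.270 d⁻¹.
k_r(23.8) = 1.270 × 1.024^(23.8−20) = 1.270 × 1.094 = 1.390 d⁻¹.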